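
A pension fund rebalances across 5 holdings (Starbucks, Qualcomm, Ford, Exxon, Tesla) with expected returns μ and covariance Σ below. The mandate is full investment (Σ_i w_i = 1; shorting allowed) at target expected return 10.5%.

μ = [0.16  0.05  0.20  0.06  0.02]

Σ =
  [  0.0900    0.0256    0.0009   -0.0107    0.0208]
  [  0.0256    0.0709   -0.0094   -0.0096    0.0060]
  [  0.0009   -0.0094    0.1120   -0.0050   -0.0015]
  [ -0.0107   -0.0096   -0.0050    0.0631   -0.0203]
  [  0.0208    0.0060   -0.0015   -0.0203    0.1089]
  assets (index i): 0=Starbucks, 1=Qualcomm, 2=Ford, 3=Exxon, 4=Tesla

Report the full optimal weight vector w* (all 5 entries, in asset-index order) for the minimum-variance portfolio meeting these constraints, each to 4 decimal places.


0.1846  0.1661  0.2320  0.3106  0.1067

g=Σ⁻¹μ = [1.7641  0.5128  1.8841  1.5183  0.1274]
h=Σ⁻¹𝟙 = [6.7625  15.4358  11.3975  24.0010  11.6716]
a=μᵀg=0.778364  b=𝟙ᵀg=5.806791  c=𝟙ᵀh=69.268479  D=ac−b²=20.197270
λ₁=(c·0.105−b)/D = (69.268479·0.105−5.806791)/20.197270 = 0.072604
λ₂=(a−b·0.105)/D = (0.778364−5.806791·0.105)/20.197270 = 0.008350
w* = 0.072604·g + 0.008350·h:
  w_0 = 0.072604·1.7641 + 0.008350·6.7625 = 0.1846  (Starbucks)
  w_1 = 0.072604·0.5128 + 0.008350·15.4358 = 0.1661  (Qualcomm)
  w_2 = 0.072604·1.8841 + 0.008350·11.3975 = 0.2320  (Ford)
  w_3 = 0.072604·1.5183 + 0.008350·24.0010 = 0.3106  (Exxon)
  w_4 = 0.072604·0.1274 + 0.008350·11.6716 = 0.1067  (Tesla)
Σw_i=1.0000  μᵀw=0.1050
σ²=wᵀΣw=λ₁·μ_p+λ₂ = 0.072604·0.105 + 0.008350 = 0.015974 ≈ 0.0160


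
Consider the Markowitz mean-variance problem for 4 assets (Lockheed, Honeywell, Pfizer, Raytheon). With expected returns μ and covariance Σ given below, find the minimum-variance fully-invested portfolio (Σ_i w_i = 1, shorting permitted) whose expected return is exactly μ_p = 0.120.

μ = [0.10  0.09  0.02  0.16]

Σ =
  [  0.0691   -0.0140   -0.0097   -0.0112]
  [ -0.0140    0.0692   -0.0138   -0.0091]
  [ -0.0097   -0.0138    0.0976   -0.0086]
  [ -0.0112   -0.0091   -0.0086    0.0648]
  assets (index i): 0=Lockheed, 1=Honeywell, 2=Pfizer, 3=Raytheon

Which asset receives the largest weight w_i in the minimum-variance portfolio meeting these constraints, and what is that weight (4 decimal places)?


u=Σ⁻¹μ = [2.6726  2.5181  1.1292  3.4345]
v=Σ⁻¹𝟙 = [26.9471  27.1885  19.0983  26.4424]
a=μᵀu=1.065998  b=𝟙ᵀu=9.754427  c=𝟙ᵀv=99.676304  D=ac−b²=11.105857
λ₁=(c·0.120−b)/D = (99.676304·0.120−9.754427)/11.105857 = 0.198700
λ₂=(a−b·0.120)/D = (1.065998−9.754427·0.120)/11.105857 = -0.009412
w* = 0.198700·u + -0.009412·v:
  w_0 = 0.198700·2.6726 + -0.009412·26.9471 = 0.2774  (Lockheed)
  w_1 = 0.198700·2.5181 + -0.009412·27.1885 = 0.2444  (Honeywell)
  w_2 = 0.198700·1.1292 + -0.009412·19.0983 = 0.0446  (Pfizer)
  w_3 = 0.198700·3.4345 + -0.009412·26.4424 = 0.4336  (Raytheon)
Σw_i=1.0000  μᵀw=0.1200
σ²=wᵀΣw=λ₁·μ_p+λ₂ = 0.198700·0.120 + -0.009412 = 0.014431 ≈ 0.0144

Raytheon (0.4336)


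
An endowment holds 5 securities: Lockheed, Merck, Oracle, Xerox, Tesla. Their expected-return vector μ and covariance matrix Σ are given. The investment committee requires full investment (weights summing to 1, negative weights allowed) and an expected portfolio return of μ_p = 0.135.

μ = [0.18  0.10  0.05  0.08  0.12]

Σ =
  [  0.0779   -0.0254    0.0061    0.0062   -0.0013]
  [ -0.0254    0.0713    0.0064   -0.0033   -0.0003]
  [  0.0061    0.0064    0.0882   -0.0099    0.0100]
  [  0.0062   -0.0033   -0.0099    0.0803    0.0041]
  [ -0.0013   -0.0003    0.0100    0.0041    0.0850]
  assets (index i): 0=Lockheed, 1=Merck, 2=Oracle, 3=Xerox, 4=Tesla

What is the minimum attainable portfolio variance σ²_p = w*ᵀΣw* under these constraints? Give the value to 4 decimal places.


0.0174

x=Σ⁻¹μ = [3.0902  2.5376  0.0983  0.8017  1.4178]
y=Σ⁻¹𝟙 = [17.9270  20.2386  8.8406  12.4563  10.4694]
a=μᵀx=1.049185  b=𝟙ᵀx=7.945583  c=𝟙ᵀy=69.931891  D=ac−b²=10.239188
λ₁=(c·0.135−b)/D = (69.931891·0.135−7.945583)/10.239188 = 0.146029
λ₂=(a−b·0.135)/D = (1.049185−7.945583·0.135)/10.239188 = -0.002292
w* = 0.146029·x + -0.002292·y:
  w_0 = 0.146029·3.0902 + -0.002292·17.9270 = 0.4102  (Lockheed)
  w_1 = 0.146029·2.5376 + -0.002292·20.2386 = 0.3242  (Merck)
  w_2 = 0.146029·0.0983 + -0.002292·8.8406 = -0.0059  (Oracle)
  w_3 = 0.146029·0.8017 + -0.002292·12.4563 = 0.0885  (Xerox)
  w_4 = 0.146029·1.4178 + -0.002292·10.4694 = 0.1830  (Tesla)
Σw_i=1.0000  μᵀw=0.1350
σ²=wᵀΣw=λ₁·μ_p+λ₂ = 0.146029·0.135 + -0.002292 = 0.017422 ≈ 0.0174


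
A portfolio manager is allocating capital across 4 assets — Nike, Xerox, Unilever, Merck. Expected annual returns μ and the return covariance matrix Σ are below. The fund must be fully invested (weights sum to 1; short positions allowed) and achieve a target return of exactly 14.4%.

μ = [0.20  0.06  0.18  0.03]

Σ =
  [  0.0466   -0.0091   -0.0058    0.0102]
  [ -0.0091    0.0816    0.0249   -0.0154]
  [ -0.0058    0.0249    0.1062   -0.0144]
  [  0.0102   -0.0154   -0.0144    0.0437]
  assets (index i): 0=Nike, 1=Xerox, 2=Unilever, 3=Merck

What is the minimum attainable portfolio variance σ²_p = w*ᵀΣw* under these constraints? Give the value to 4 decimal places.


0.0167

x=Σ⁻¹μ = [4.5626  0.7802  1.8288  0.4991]
y=Σ⁻¹𝟙 = [19.9620  16.5008  10.3600  27.4527]
a=μᵀx=1.303496  b=𝟙ᵀx=7.670814  c=𝟙ᵀy=74.275403  D=ac−b²=37.976305
λ₁=(c·0.144−b)/D = (74.275403·0.144−7.670814)/37.976305 = 0.079651
λ₂=(a−b·0.144)/D = (1.303496−7.670814·0.144)/37.976305 = 0.005237
w* = 0.079651·x + 0.005237·y:
  w_0 = 0.079651·4.5626 + 0.005237·19.9620 = 0.4680  (Nike)
  w_1 = 0.079651·0.7802 + 0.005237·16.5008 = 0.1486  (Xerox)
  w_2 = 0.079651·1.8288 + 0.005237·10.3600 = 0.1999  (Unilever)
  w_3 = 0.079651·0.4991 + 0.005237·27.4527 = 0.1835  (Merck)
Σw_i=1.0000  μᵀw=0.1440
σ²=wᵀΣw=λ₁·μ_p+λ₂ = 0.079651·0.144 + 0.005237 = 0.016707 ≈ 0.0167


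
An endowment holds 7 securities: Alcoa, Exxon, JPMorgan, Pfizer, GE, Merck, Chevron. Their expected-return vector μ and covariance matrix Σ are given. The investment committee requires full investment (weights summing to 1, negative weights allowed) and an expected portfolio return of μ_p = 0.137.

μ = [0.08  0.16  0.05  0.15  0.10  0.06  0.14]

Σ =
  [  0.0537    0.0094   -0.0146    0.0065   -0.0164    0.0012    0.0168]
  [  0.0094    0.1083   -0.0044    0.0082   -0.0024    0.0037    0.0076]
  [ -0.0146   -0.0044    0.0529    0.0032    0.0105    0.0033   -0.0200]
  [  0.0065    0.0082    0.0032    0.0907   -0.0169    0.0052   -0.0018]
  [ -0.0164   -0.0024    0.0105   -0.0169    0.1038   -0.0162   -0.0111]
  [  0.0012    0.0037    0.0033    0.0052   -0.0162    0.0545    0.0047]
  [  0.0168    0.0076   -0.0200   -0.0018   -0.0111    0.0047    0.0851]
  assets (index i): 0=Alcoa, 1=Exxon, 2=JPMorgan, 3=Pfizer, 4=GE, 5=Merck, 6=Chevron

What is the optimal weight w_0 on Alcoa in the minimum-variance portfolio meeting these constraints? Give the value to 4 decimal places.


0.0133

x=Σ⁻¹μ = [1.4444  1.1631  1.6305  1.6774  1.6909  1.0757  1.8359]
y=Σ⁻¹𝟙 = [23.7780  6.2114  26.1413  10.2070  16.9689  18.6795  14.0433]
a=μᵀx=1.125447  b=𝟙ᵀx=10.517897  c=𝟙ᵀy=116.029392  D=ac−b²=19.958783
λ₁=(c·0.137−b)/D = (116.029392·0.137−10.517897)/19.958783 = 0.269462
λ₂=(a−b·0.137)/D = (1.125447−10.517897·0.137)/19.958783 = -0.015808
w* = 0.269462·x + -0.015808·y:
  w_0 = 0.269462·1.4444 + -0.015808·23.7780 = 0.0133  (Alcoa)
  w_1 = 0.269462·1.1631 + -0.015808·6.2114 = 0.2152  (Exxon)
  w_2 = 0.269462·1.6305 + -0.015808·26.1413 = 0.0261  (JPMorgan)
  w_3 = 0.269462·1.6774 + -0.015808·10.2070 = 0.2907  (Pfizer)
  w_4 = 0.269462·1.6909 + -0.015808·16.9689 = 0.1874  (GE)
  w_5 = 0.269462·1.0757 + -0.015808·18.6795 = -0.0054  (Merck)
  w_6 = 0.269462·1.8359 + -0.015808·14.0433 = 0.2727  (Chevron)
Σw_i=1.0000  μᵀw=0.1370
σ²=wᵀΣw=λ₁·μ_p+λ₂ = 0.269462·0.137 + -0.015808 = 0.021108 ≈ 0.0211


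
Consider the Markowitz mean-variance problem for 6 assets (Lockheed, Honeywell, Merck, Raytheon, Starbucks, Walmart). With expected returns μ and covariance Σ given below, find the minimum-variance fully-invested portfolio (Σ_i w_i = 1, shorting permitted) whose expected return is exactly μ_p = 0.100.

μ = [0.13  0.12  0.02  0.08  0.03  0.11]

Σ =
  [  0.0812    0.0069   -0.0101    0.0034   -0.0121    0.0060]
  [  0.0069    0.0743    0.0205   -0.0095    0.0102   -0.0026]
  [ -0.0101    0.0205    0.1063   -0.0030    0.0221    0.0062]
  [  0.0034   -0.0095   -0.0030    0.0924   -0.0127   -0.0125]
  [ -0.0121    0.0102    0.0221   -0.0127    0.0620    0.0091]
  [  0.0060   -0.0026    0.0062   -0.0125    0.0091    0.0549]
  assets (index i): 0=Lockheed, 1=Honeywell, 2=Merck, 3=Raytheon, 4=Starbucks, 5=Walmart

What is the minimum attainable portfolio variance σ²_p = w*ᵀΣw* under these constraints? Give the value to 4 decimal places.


x=Σ⁻¹μ = [1.2783  1.7403  -0.2155  1.3540  0.4784  2.1997]
y=Σ⁻¹𝟙 = [12.2025  11.6569  4.4637  16.3150  15.6954  18.0424]
a=μᵀx=0.735343  b=𝟙ᵀx=6.835145  c=𝟙ᵀy=78.375855  D=ac−b²=10.913944
λ₁=(c·0.100−b)/D = (78.375855·0.100−6.835145)/10.913944 = 0.091850
λ₂=(a−b·0.100)/D = (0.735343−6.835145·0.100)/10.913944 = 0.004749
w* = 0.091850·x + 0.004749·y:
  w_0 = 0.091850·1.2783 + 0.004749·12.2025 = 0.1754  (Lockheed)
  w_1 = 0.091850·1.7403 + 0.004749·11.6569 = 0.2152  (Honeywell)
  w_2 = 0.091850·-0.2155 + 0.004749·4.4637 = 0.0014  (Merck)
  w_3 = 0.091850·1.3540 + 0.004749·16.3150 = 0.2018  (Raytheon)
  w_4 = 0.091850·0.4784 + 0.004749·15.6954 = 0.1185  (Starbucks)
  w_5 = 0.091850·2.1997 + 0.004749·18.0424 = 0.2877  (Walmart)
Σw_i=1.0000  μᵀw=0.1000
σ²=wᵀΣw=λ₁·μ_p+λ₂ = 0.091850·0.100 + 0.004749 = 0.013934 ≈ 0.0139

0.0139


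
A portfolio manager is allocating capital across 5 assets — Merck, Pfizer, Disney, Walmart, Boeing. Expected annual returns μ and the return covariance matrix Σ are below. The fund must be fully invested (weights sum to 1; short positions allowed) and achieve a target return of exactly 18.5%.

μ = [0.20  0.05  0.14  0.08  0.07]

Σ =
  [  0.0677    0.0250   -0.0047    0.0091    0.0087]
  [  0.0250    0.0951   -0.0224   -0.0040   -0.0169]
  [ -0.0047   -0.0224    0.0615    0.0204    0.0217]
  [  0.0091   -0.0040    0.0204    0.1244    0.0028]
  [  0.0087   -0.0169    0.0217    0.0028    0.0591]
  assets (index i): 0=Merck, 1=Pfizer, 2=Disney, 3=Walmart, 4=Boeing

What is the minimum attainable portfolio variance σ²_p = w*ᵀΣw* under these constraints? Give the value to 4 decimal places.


p=Σ⁻¹μ = [3.0385  0.3320  2.6856  -0.0055  -0.1538]
q=Σ⁻¹𝟙 = [7.9017  14.8254  15.6417  5.0568  14.0139]
a=μᵀp=0.989098  b=𝟙ᵀp=5.896964  c=𝟙ᵀq=57.439479  D=ac−b²=22.039076
λ₁=(c·0.185−b)/D = (57.439479·0.185−5.896964)/22.039076 = 0.214589
λ₂=(a−b·0.185)/D = (0.989098−5.896964·0.185)/22.039076 = -0.004621
w* = 0.214589·p + -0.004621·q:
  w_0 = 0.214589·3.0385 + -0.004621·7.9017 = 0.6155  (Merck)
  w_1 = 0.214589·0.3320 + -0.004621·14.8254 = 0.0027  (Pfizer)
  w_2 = 0.214589·2.6856 + -0.004621·15.6417 = 0.5040  (Disney)
  w_3 = 0.214589·-0.0055 + -0.004621·5.0568 = -0.0245  (Walmart)
  w_4 = 0.214589·-0.1538 + -0.004621·14.0139 = -0.0978  (Boeing)
Σw_i=1.0000  μᵀw=0.1850
σ²=wᵀΣw=λ₁·μ_p+λ₂ = 0.214589·0.185 + -0.004621 = 0.035078 ≈ 0.0351

0.0351


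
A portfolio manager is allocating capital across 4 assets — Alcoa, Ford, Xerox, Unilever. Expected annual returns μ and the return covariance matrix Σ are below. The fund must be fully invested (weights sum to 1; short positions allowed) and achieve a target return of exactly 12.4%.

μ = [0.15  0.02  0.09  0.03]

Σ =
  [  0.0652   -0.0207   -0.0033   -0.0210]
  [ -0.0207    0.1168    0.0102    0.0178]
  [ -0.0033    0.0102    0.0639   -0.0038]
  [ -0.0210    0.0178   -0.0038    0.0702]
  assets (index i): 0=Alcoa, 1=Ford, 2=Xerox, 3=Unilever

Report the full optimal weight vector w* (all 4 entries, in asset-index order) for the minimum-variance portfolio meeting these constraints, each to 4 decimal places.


0.6371  -0.0277  0.2879  0.1027

p=Σ⁻¹μ = [2.9089  0.3517  1.5795  1.2939]
q=Σ⁻¹𝟙 = [25.5284  8.4686  16.8438  20.6462]
a=μᵀp=0.624345  b=𝟙ᵀp=6.133967  c=𝟙ᵀq=71.487029  D=ac−b²=7.007014
λ₁=(c·0.124−b)/D = (71.487029·0.124−6.133967)/7.007014 = 0.389670
λ₂=(a−b·0.124)/D = (0.624345−6.133967·0.124)/7.007014 = -0.019447
w* = 0.389670·p + -0.019447·q:
  w_0 = 0.389670·2.9089 + -0.019447·25.5284 = 0.6371  (Alcoa)
  w_1 = 0.389670·0.3517 + -0.019447·8.4686 = -0.0277  (Ford)
  w_2 = 0.389670·1.5795 + -0.019447·16.8438 = 0.2879  (Xerox)
  w_3 = 0.389670·1.2939 + -0.019447·20.6462 = 0.1027  (Unilever)
Σw_i=1.0000  μᵀw=0.1240
σ²=wᵀΣw=λ₁·μ_p+λ₂ = 0.389670·0.124 + -0.019447 = 0.028872 ≈ 0.0289


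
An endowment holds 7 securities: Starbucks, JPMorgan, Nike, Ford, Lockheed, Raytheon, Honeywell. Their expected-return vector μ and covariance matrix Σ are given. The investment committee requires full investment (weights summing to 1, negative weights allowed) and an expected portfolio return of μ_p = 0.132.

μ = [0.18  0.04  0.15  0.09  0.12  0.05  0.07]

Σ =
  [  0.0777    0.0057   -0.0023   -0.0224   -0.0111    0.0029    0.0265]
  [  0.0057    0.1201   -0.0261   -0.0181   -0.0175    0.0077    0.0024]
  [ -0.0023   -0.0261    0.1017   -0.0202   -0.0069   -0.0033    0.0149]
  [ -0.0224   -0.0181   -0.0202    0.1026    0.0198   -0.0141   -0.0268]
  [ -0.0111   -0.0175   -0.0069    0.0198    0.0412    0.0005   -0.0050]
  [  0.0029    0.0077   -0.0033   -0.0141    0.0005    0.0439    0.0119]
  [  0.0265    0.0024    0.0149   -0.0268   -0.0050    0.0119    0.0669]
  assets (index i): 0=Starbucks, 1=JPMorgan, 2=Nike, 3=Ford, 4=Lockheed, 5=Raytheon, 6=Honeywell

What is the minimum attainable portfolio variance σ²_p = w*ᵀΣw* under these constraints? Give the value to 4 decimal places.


x=Σ⁻¹μ = [3.3749  1.5102  2.6351  1.7746  4.0135  1.4205  -0.1734]
y=Σ⁻¹𝟙 = [18.7133  17.8444  20.5412  20.5327  31.2241  23.8554  8.6356]
a=μᵀx=1.763381  b=𝟙ᵀx=14.555443  c=𝟙ᵀy=141.346623  D=ac−b²=37.387007
λ₁=(c·0.132−b)/D = (141.346623·0.132−14.555443)/37.387007 = 0.109726
λ₂=(a−b·0.132)/D = (1.763381−14.555443·0.132)/37.387007 = -0.004224
w* = 0.109726·x + -0.004224·y:
  w_0 = 0.109726·3.3749 + -0.004224·18.7133 = 0.2913  (Starbucks)
  w_1 = 0.109726·1.5102 + -0.004224·17.8444 = 0.0903  (JPMorgan)
  w_2 = 0.109726·2.6351 + -0.004224·20.5412 = 0.2024  (Nike)
  w_3 = 0.109726·1.7746 + -0.004224·20.5327 = 0.1080  (Ford)
  w_4 = 0.109726·4.0135 + -0.004224·31.2241 = 0.3085  (Lockheed)
  w_5 = 0.109726·1.4205 + -0.004224·23.8554 = 0.0551  (Raytheon)
  w_6 = 0.109726·-0.1734 + -0.004224·8.6356 = -0.0555  (Honeywell)
Σw_i=1.0000  μᵀw=0.1320
σ²=wᵀΣw=λ₁·μ_p+λ₂ = 0.109726·0.132 + -0.004224 = 0.010259 ≈ 0.0103

0.0103


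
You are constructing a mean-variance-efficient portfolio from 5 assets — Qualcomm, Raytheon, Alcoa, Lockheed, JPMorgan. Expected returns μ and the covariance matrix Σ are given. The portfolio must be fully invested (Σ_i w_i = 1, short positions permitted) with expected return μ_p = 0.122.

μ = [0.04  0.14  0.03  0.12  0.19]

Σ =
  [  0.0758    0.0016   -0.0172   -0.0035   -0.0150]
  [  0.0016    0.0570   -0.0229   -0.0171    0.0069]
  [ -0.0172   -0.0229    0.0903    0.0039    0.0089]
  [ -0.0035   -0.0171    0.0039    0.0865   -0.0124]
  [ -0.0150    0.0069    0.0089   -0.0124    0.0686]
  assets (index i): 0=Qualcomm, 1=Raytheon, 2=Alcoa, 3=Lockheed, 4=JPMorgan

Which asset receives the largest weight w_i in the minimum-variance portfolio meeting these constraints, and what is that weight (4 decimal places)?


u=Σ⁻¹μ = [1.4096  3.1869  0.9992  2.4700  3.0742]
v=Σ⁻¹𝟙 = [21.4426  28.7405  19.8855  19.7015  17.3564]
a=μᵀu=1.413011  b=𝟙ᵀu=11.139816  c=𝟙ᵀv=107.126352  D=ac−b²=27.275210
λ₁=(c·0.122−b)/D = (107.126352·0.122−11.139816)/27.275210 = 0.070746
λ₂=(a−b·0.122)/D = (1.413011−11.139816·0.122)/27.275210 = 0.001978
w* = 0.070746·u + 0.001978·v:
  w_0 = 0.070746·1.4096 + 0.001978·21.4426 = 0.1421  (Qualcomm)
  w_1 = 0.070746·3.1869 + 0.001978·28.7405 = 0.2823  (Raytheon)
  w_2 = 0.070746·0.9992 + 0.001978·19.8855 = 0.1100  (Alcoa)
  w_3 = 0.070746·2.4700 + 0.001978·19.7015 = 0.2137  (Lockheed)
  w_4 = 0.070746·3.0742 + 0.001978·17.3564 = 0.2518  (JPMorgan)
Σw_i=1.0000  μᵀw=0.1220
σ²=wᵀΣw=λ₁·μ_p+λ₂ = 0.070746·0.122 + 0.001978 = 0.010609 ≈ 0.0106

Raytheon (0.2823)


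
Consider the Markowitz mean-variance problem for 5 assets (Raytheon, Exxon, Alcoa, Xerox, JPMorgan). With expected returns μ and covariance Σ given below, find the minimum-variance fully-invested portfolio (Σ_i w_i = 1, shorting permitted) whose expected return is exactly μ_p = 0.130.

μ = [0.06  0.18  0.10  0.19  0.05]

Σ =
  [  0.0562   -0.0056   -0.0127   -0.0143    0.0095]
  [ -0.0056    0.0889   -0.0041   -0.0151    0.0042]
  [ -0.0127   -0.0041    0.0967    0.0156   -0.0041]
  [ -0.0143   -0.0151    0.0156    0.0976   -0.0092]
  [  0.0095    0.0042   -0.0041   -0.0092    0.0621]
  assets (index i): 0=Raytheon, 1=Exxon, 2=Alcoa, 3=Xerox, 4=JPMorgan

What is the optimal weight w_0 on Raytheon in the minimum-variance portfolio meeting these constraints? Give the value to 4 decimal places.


g=Σ⁻¹μ = [2.0848  2.6030  1.0374  2.5605  0.7580]
h=Σ⁻¹𝟙 = [23.5437  15.2346  12.2004  15.4757  14.5692]
a=μᵀg=1.221772  b=𝟙ᵀg=9.043736  c=𝟙ᵀh=81.023604  D=ac−b²=17.203220
λ₁=(c·0.130−b)/D = (81.023604·0.130−9.043736)/17.203220 = 0.086573
λ₂=(a−b·0.130)/D = (1.221772−9.043736·0.130)/17.203220 = 0.002679
w* = 0.086573·g + 0.002679·h:
  w_0 = 0.086573·2.0848 + 0.002679·23.5437 = 0.2436  (Raytheon)
  w_1 = 0.086573·2.6030 + 0.002679·15.2346 = 0.2662  (Exxon)
  w_2 = 0.086573·1.0374 + 0.002679·12.2004 = 0.1225  (Alcoa)
  w_3 = 0.086573·2.5605 + 0.002679·15.4757 = 0.2631  (Xerox)
  w_4 = 0.086573·0.7580 + 0.002679·14.5692 = 0.1047  (JPMorgan)
Σw_i=1.0000  μᵀw=0.1300
σ²=wᵀΣw=λ₁·μ_p+λ₂ = 0.086573·0.130 + 0.002679 = 0.013933 ≈ 0.0139

0.2436


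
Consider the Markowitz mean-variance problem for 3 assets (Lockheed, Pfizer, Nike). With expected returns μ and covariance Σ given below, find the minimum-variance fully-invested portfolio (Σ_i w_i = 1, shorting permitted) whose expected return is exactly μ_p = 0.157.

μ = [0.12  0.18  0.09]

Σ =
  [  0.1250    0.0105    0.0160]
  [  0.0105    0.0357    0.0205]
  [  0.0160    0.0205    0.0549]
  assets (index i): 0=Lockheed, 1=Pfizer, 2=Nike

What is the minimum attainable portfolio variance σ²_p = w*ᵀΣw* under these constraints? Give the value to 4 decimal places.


g=Σ⁻¹μ = [0.5865  5.1253  -0.4454]
h=Σ⁻¹𝟙 = [5.0787  21.5228  8.6981]
a=μᵀg=0.952843  b=𝟙ᵀg=5.266373  c=𝟙ᵀh=35.299569  D=ac−b²=5.900267
λ₁=(c·0.157−b)/D = (35.299569·0.157−5.266373)/5.900267 = 0.046720
λ₂=(a−b·0.157)/D = (0.952843−5.266373·0.157)/5.900267 = 0.021359
w* = 0.046720·g + 0.021359·h:
  w_0 = 0.046720·0.5865 + 0.021359·5.0787 = 0.1359  (Lockheed)
  w_1 = 0.046720·5.1253 + 0.021359·21.5228 = 0.6992  (Pfizer)
  w_2 = 0.046720·-0.4454 + 0.021359·8.6981 = 0.1650  (Nike)
Σw_i=1.0000  μᵀw=0.1570
σ²=wᵀΣw=λ₁·μ_p+λ₂ = 0.046720·0.157 + 0.021359 = 0.028694 ≈ 0.0287

0.0287


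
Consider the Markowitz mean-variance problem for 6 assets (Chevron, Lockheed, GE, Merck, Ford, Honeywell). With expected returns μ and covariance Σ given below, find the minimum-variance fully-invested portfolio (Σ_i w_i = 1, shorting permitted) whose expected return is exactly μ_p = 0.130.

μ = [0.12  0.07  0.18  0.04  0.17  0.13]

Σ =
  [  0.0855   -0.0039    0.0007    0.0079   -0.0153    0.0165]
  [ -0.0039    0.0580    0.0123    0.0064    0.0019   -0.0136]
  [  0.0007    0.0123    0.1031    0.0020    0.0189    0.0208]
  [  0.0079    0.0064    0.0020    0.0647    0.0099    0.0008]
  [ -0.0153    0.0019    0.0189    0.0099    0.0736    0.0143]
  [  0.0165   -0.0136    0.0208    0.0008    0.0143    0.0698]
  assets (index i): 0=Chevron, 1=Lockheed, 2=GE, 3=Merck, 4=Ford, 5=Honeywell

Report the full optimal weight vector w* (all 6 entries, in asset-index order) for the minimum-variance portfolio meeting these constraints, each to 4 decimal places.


x=Σ⁻¹μ = [1.6660  1.2768  0.9852  -0.0895  2.1926  0.9756]
y=Σ⁻¹𝟙 = [11.1950  18.7709  2.7175  10.3176  10.9814  12.1598]
a=μᵀx=0.962640  b=𝟙ᵀx=7.006825  c=𝟙ᵀy=66.142161  D=ac−b²=14.575474
λ₁=(c·0.130−b)/D = (66.142161·0.130−7.006825)/14.575474 = 0.109201
λ₂=(a−b·0.130)/D = (0.962640−7.006825·0.130)/14.575474 = 0.003551
w* = 0.109201·x + 0.003551·y:
  w_0 = 0.109201·1.6660 + 0.003551·11.1950 = 0.2217  (Chevron)
  w_1 = 0.109201·1.2768 + 0.003551·18.7709 = 0.2061  (Lockheed)
  w_2 = 0.109201·0.9852 + 0.003551·2.7175 = 0.1172  (GE)
  w_3 = 0.109201·-0.0895 + 0.003551·10.3176 = 0.0269  (Merck)
  w_4 = 0.109201·2.1926 + 0.003551·10.9814 = 0.2784  (Ford)
  w_5 = 0.109201·0.9756 + 0.003551·12.1598 = 0.1497  (Honeywell)
Σw_i=1.0000  μᵀw=0.1300
σ²=wᵀΣw=λ₁·μ_p+λ₂ = 0.109201·0.130 + 0.003551 = 0.017747 ≈ 0.0177

0.2217  0.2061  0.1172  0.0269  0.2784  0.1497


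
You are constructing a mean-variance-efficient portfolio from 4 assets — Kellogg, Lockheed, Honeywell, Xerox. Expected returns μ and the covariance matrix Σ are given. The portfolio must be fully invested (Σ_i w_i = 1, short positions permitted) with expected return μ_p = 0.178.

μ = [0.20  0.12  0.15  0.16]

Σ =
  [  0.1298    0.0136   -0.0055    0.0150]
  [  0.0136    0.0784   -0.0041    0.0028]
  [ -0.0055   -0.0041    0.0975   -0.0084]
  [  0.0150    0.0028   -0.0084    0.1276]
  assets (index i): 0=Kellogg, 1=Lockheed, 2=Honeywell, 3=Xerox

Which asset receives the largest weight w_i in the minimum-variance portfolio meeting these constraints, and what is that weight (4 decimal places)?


Kellogg (0.4913)

x=Σ⁻¹μ = [1.3378  1.3490  1.7726  1.1837]
y=Σ⁻¹𝟙 = [6.0581  12.0467  11.7625  7.6348]
a=μᵀx=0.884733  b=𝟙ᵀx=5.643159  c=𝟙ᵀy=37.502052  D=ac−b²=1.334044
λ₁=(c·0.178−b)/D = (37.502052·0.178−5.643159)/1.334044 = 0.773742
λ₂=(a−b·0.178)/D = (0.884733−5.643159·0.178)/1.334044 = -0.089764
w* = 0.773742·x + -0.089764·y:
  w_0 = 0.773742·1.3378 + -0.089764·6.0581 = 0.4913  (Kellogg)
  w_1 = 0.773742·1.3490 + -0.089764·12.0467 = -0.0376  (Lockheed)
  w_2 = 0.773742·1.7726 + -0.089764·11.7625 = 0.3157  (Honeywell)
  w_3 = 0.773742·1.1837 + -0.089764·7.6348 = 0.2306  (Xerox)
Σw_i=1.0000  μᵀw=0.1780
σ²=wᵀΣw=λ₁·μ_p+λ₂ = 0.773742·0.178 + -0.089764 = 0.047962 ≈ 0.0480


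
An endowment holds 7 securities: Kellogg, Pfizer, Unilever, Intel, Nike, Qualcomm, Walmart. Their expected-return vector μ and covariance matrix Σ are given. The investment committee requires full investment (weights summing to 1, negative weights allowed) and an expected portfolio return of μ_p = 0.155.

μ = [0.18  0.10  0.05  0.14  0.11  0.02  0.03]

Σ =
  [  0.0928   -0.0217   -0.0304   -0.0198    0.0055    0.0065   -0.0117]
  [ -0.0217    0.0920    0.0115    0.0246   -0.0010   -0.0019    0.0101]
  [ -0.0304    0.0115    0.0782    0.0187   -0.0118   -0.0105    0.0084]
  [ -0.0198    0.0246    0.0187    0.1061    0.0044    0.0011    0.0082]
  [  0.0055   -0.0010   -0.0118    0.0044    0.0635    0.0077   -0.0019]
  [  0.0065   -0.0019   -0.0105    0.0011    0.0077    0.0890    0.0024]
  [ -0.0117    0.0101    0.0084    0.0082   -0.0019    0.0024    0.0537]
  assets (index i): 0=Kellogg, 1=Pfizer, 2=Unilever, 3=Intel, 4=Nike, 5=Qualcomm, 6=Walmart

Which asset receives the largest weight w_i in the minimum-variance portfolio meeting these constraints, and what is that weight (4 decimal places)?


u=Σ⁻¹μ = [2.9524  1.2250  1.5168  1.2008  1.7085  0.0351  0.6098]
v=Σ⁻¹𝟙 = [21.5141  10.4629  20.3859  5.2688  16.7456  10.3079  17.4799]
a=μᵀu=1.104805  b=𝟙ᵀu=9.248344  c=𝟙ᵀv=102.165242  D=ac−b²=27.340784
λ₁=(c·0.155−b)/D = (102.165242·0.155−9.248344)/27.340784 = 0.240932
λ₂=(a−b·0.155)/D = (1.104805−9.248344·0.155)/27.340784 = -0.012022
w* = 0.240932·u + -0.012022·v:
  w_0 = 0.240932·2.9524 + -0.012022·21.5141 = 0.4527  (Kellogg)
  w_1 = 0.240932·1.2250 + -0.012022·10.4629 = 0.1694  (Pfizer)
  w_2 = 0.240932·1.5168 + -0.012022·20.3859 = 0.1204  (Unilever)
  w_3 = 0.240932·1.2008 + -0.012022·5.2688 = 0.2260  (Intel)
  w_4 = 0.240932·1.7085 + -0.012022·16.7456 = 0.2103  (Nike)
  w_5 = 0.240932·0.0351 + -0.012022·10.3079 = -0.1155  (Qualcomm)
  w_6 = 0.240932·0.6098 + -0.012022·17.4799 = -0.0632  (Walmart)
Σw_i=1.0000  μᵀw=0.1550
σ²=wᵀΣw=λ₁·μ_p+λ₂ = 0.240932·0.155 + -0.012022 = 0.025323 ≈ 0.0253

Kellogg (0.4527)


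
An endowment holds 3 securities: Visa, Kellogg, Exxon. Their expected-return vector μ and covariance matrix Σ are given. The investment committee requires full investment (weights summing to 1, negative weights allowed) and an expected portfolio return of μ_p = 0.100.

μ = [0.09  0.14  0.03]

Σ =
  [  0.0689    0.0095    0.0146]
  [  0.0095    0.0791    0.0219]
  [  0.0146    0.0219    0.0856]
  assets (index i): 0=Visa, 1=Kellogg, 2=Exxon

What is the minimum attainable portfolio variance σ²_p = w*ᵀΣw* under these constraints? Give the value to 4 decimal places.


0.0363

p=Σ⁻¹μ = [1.1296  1.7118  -0.2801]
q=Σ⁻¹𝟙 = [11.6904  9.2081  7.3325]
a=μᵀp=0.332911  b=𝟙ᵀp=2.561243  c=𝟙ᵀq=28.230994  D=ac−b²=2.838448
λ₁=(c·0.100−b)/D = (28.230994·0.100−2.561243)/2.838448 = 0.092254
λ₂=(a−b·0.100)/D = (0.332911−2.561243·0.100)/2.838448 = 0.027052
w* = 0.092254·p + 0.027052·q:
  w_0 = 0.092254·1.1296 + 0.027052·11.6904 = 0.4205  (Visa)
  w_1 = 0.092254·1.7118 + 0.027052·9.2081 = 0.4070  (Kellogg)
  w_2 = 0.092254·-0.2801 + 0.027052·7.3325 = 0.1725  (Exxon)
Σw_i=1.0000  μᵀw=0.1000
σ²=wᵀΣw=λ₁·μ_p+λ₂ = 0.092254·0.100 + 0.027052 = 0.036278 ≈ 0.0363


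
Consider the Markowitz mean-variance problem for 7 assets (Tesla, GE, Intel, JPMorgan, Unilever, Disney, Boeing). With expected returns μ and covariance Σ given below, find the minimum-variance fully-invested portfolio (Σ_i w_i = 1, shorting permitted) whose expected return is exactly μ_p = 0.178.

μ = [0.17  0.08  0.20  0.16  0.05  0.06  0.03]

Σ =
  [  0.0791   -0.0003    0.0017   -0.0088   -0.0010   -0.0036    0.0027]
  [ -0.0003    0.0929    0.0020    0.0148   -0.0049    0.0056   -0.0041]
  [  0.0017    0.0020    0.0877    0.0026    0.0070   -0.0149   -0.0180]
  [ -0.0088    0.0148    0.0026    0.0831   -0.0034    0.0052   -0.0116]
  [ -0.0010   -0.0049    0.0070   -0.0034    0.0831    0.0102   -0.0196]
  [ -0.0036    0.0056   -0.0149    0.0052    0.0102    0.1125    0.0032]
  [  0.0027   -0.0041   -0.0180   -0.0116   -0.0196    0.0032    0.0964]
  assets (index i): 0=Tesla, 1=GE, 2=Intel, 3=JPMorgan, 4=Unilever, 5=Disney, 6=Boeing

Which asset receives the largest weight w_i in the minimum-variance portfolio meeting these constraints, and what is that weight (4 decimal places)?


Intel (0.3621)

p=Σ⁻¹μ = [2.3406  0.5181  2.4504  2.1433  0.7149  0.7117  1.1049]
q=Σ⁻¹𝟙 = [13.8907  9.3620  14.2913  13.9497  15.2502  8.2333  17.5570]
a=μᵀp=1.383947  b=𝟙ᵀp=9.983814  c=𝟙ᵀq=92.534272  D=ac−b²=28.385961
λ₁=(c·0.178−b)/D = (92.534272·0.178−9.983814)/28.385961 = 0.228539
λ₂=(a−b·0.178)/D = (1.383947−9.983814·0.178)/28.385961 = -0.013851
w* = 0.228539·p + -0.013851·q:
  w_0 = 0.228539·2.3406 + -0.013851·13.8907 = 0.3425  (Tesla)
  w_1 = 0.228539·0.5181 + -0.013851·9.3620 = -0.0113  (GE)
  w_2 = 0.228539·2.4504 + -0.013851·14.2913 = 0.3621  (Intel)
  w_3 = 0.228539·2.1433 + -0.013851·13.9497 = 0.2966  (JPMorgan)
  w_4 = 0.228539·0.7149 + -0.013851·15.2502 = -0.0478  (Unilever)
  w_5 = 0.228539·0.7117 + -0.013851·8.2333 = 0.0486  (Disney)
  w_6 = 0.228539·1.1049 + -0.013851·17.5570 = 0.0093  (Boeing)
Σw_i=1.0000  μᵀw=0.1780
σ²=wᵀΣw=λ₁·μ_p+λ₂ = 0.228539·0.178 + -0.013851 = 0.026829 ≈ 0.0268


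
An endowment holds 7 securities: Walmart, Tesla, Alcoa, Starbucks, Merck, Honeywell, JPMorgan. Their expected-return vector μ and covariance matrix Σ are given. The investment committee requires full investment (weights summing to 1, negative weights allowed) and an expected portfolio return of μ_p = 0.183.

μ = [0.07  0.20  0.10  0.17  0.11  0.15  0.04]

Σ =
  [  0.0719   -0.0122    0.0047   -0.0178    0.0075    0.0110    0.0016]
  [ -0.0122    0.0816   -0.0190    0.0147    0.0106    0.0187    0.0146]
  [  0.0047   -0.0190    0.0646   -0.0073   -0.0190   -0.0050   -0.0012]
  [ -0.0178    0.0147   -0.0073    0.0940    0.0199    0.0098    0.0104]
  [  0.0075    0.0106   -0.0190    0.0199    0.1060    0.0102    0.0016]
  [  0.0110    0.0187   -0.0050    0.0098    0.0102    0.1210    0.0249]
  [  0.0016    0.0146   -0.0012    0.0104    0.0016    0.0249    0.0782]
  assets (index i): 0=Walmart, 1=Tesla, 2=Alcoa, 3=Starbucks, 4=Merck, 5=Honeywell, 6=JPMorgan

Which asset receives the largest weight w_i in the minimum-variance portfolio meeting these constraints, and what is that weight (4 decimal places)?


Tesla (0.4579)

u=Σ⁻¹μ = [1.5226  2.8411  2.7304  1.6846  0.7616  0.6692  -0.4609]
v=Σ⁻¹𝟙 = [16.0835  15.1020  22.7554  10.1722  8.6201  2.2659  7.7376]
a=μᵀu=1.399944  b=𝟙ᵀu=9.748658  c=𝟙ᵀv=82.736667  D=ac−b²=20.790407
λ₁=(c·0.183−b)/D = (82.736667·0.183−9.748658)/20.790407 = 0.259358
λ₂=(a−b·0.183)/D = (1.399944−9.748658·0.183)/20.790407 = -0.018473
w* = 0.259358·u + -0.018473·v:
  w_0 = 0.259358·1.5226 + -0.018473·16.0835 = 0.0978  (Walmart)
  w_1 = 0.259358·2.8411 + -0.018473·15.1020 = 0.4579  (Tesla)
  w_2 = 0.259358·2.7304 + -0.018473·22.7554 = 0.2878  (Alcoa)
  w_3 = 0.259358·1.6846 + -0.018473·10.1722 = 0.2490  (Starbucks)
  w_4 = 0.259358·0.7616 + -0.018473·8.6201 = 0.0383  (Merck)
  w_5 = 0.259358·0.6692 + -0.018473·2.2659 = 0.1317  (Honeywell)
  w_6 = 0.259358·-0.4609 + -0.018473·7.7376 = -0.2625  (JPMorgan)
Σw_i=1.0000  μᵀw=0.1830
σ²=wᵀΣw=λ₁·μ_p+λ₂ = 0.259358·0.183 + -0.018473 = 0.028990 ≈ 0.0290


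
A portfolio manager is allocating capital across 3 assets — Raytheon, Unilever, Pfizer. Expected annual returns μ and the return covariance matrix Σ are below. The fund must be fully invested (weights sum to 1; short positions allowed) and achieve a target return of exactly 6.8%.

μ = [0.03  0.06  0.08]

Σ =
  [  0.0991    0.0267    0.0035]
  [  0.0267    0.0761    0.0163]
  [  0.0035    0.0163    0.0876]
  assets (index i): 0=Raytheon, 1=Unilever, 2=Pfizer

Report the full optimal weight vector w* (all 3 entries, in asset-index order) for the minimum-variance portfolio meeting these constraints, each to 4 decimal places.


p=Σ⁻¹μ = [0.1195  0.5748  0.8015]
q=Σ⁻¹𝟙 = [7.4702  8.4763  9.5398]
a=μᵀp=0.102196  b=𝟙ᵀp=1.495871  c=𝟙ᵀq=25.486319  D=ac−b²=0.366969
λ₁=(c·0.068−b)/D = (25.486319·0.068−1.495871)/0.366969 = 0.646371
λ₂=(a−b·0.068)/D = (0.102196−1.495871·0.068)/0.366969 = 0.001299
w* = 0.646371·p + 0.001299·q:
  w_0 = 0.646371·0.1195 + 0.001299·7.4702 = 0.0870  (Raytheon)
  w_1 = 0.646371·0.5748 + 0.001299·8.4763 = 0.3826  (Unilever)
  w_2 = 0.646371·0.8015 + 0.001299·9.5398 = 0.5305  (Pfizer)
Σw_i=1.0000  μᵀw=0.0680
σ²=wᵀΣw=λ₁·μ_p+λ₂ = 0.646371·0.068 + 0.001299 = 0.045252 ≈ 0.0453

0.0870  0.3826  0.5305


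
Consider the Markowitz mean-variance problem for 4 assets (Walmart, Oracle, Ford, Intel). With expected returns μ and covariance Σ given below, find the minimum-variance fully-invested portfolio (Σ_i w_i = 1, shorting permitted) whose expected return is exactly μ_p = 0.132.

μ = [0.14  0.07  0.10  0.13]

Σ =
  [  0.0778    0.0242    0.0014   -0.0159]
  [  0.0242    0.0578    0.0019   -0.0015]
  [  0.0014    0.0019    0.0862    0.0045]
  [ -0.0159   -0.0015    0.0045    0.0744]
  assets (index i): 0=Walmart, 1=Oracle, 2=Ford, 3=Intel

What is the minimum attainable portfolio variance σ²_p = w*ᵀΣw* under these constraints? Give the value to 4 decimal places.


0.0256

g=Σ⁻¹μ = [2.1108  0.3499  1.0061  2.1446]
h=Σ⁻¹𝟙 = [12.0274  12.3320  10.3175  15.6358]
a=μᵀg=0.699424  b=𝟙ᵀg=5.611480  c=𝟙ᵀh=50.312690  D=ac−b²=3.701201
λ₁=(c·0.132−b)/D = (50.312690·0.132−5.611480)/3.701201 = 0.278233
λ₂=(a−b·0.132)/D = (0.699424−5.611480·0.132)/3.701201 = -0.011156
w* = 0.278233·g + -0.011156·h:
  w_0 = 0.278233·2.1108 + -0.011156·12.0274 = 0.4531  (Walmart)
  w_1 = 0.278233·0.3499 + -0.011156·12.3320 = -0.0402  (Oracle)
  w_2 = 0.278233·1.0061 + -0.011156·10.3175 = 0.1648  (Ford)
  w_3 = 0.278233·2.1446 + -0.011156·15.6358 = 0.4223  (Intel)
Σw_i=1.0000  μᵀw=0.1320
σ²=wᵀΣw=λ₁·μ_p+λ₂ = 0.278233·0.132 + -0.011156 = 0.025571 ≈ 0.0256


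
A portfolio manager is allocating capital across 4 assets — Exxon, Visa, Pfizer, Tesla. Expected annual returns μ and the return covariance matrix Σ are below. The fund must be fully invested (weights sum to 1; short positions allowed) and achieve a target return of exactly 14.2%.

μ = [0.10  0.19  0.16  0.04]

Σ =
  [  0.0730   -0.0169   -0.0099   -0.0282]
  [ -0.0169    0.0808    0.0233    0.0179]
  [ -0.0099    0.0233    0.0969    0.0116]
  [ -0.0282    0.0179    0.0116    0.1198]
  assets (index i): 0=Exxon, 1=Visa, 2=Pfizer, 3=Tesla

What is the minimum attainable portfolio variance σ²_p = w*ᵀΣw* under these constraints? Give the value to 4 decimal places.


0.0226

x=Σ⁻¹μ = [2.2384  2.3700  1.2640  0.3843]
y=Σ⁻¹𝟙 = [21.8357  12.1330  8.3324  10.8675]
a=μᵀx=0.891759  b=𝟙ᵀx=6.256728  c=𝟙ᵀy=53.168612  D=ac−b²=8.266951
λ₁=(c·0.142−b)/D = (53.168612·0.142−6.256728)/8.266951 = 0.156432
λ₂=(a−b·0.142)/D = (0.891759−6.256728·0.142)/8.266951 = 0.000400
w* = 0.156432·x + 0.000400·y:
  w_0 = 0.156432·2.2384 + 0.000400·21.8357 = 0.3589  (Exxon)
  w_1 = 0.156432·2.3700 + 0.000400·12.1330 = 0.3756  (Visa)
  w_2 = 0.156432·1.2640 + 0.000400·8.3324 = 0.2011  (Pfizer)
  w_3 = 0.156432·0.3843 + 0.000400·10.8675 = 0.0645  (Tesla)
Σw_i=1.0000  μᵀw=0.1420
σ²=wᵀΣw=λ₁·μ_p+λ₂ = 0.156432·0.142 + 0.000400 = 0.022613 ≈ 0.0226


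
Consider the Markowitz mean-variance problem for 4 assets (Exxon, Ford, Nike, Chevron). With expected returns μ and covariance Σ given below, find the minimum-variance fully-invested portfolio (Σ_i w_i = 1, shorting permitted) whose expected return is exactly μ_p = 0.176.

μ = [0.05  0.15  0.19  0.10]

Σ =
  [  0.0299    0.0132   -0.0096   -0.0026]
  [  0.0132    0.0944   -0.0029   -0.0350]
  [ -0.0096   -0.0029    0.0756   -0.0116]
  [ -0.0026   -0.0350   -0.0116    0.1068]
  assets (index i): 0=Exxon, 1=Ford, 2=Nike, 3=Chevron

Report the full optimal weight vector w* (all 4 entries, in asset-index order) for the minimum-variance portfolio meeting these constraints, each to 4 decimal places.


-0.1878  0.4010  0.5173  0.2695

u=Σ⁻¹μ = [1.9006  2.1755  3.1507  2.0378]
v=Σ⁻¹𝟙 = [36.1340  12.3128  20.8262  16.5401]
a=μᵀu=1.223771  b=𝟙ᵀu=9.264602  c=𝟙ᵀv=85.813055  D=ac−b²=19.182630
λ₁=(c·0.176−b)/D = (85.813055·0.176−9.264602)/19.182630 = 0.304364
λ₂=(a−b·0.176)/D = (1.223771−9.264602·0.176)/19.182630 = -0.021207
w* = 0.304364·u + -0.021207·v:
  w_0 = 0.304364·1.9006 + -0.021207·36.1340 = -0.1878  (Exxon)
  w_1 = 0.304364·2.1755 + -0.021207·12.3128 = 0.4010  (Ford)
  w_2 = 0.304364·3.1507 + -0.021207·20.8262 = 0.5173  (Nike)
  w_3 = 0.304364·2.0378 + -0.021207·16.5401 = 0.2695  (Chevron)
Σw_i=1.0000  μᵀw=0.1760
σ²=wᵀΣw=λ₁·μ_p+λ₂ = 0.304364·0.176 + -0.021207 = 0.032361 ≈ 0.0324


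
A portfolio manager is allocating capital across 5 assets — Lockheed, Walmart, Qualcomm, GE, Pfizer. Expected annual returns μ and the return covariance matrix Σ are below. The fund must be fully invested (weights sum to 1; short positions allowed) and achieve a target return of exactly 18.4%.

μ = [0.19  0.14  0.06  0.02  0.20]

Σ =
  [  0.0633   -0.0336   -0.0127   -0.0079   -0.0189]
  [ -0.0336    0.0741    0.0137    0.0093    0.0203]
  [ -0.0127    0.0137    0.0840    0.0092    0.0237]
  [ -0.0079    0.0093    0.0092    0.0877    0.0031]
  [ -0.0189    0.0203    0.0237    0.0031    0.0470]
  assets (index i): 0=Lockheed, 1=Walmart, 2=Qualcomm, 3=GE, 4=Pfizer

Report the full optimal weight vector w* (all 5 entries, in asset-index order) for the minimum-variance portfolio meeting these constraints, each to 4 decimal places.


x=Σ⁻¹μ = [6.3655  3.2873  -0.4773  0.3044  5.6158]
y=Σ⁻¹𝟙 = [36.5485  21.2543  6.3039  10.9705  22.8913]
a=μᵀx=2.770274  b=𝟙ᵀx=15.095721  c=𝟙ᵀy=97.968471  D=ac−b²=43.518721
λ₁=(c·0.184−b)/D = (97.968471·0.184−15.095721)/43.518721 = 0.067338
λ₂=(a−b·0.184)/D = (2.770274−15.095721·0.184)/43.518721 = -0.000169
w* = 0.067338·x + -0.000169·y:
  w_0 = 0.067338·6.3655 + -0.000169·36.5485 = 0.4225  (Lockheed)
  w_1 = 0.067338·3.2873 + -0.000169·21.2543 = 0.2178  (Walmart)
  w_2 = 0.067338·-0.4773 + -0.000169·6.3039 = -0.0332  (Qualcomm)
  w_3 = 0.067338·0.3044 + -0.000169·10.9705 = 0.0186  (GE)
  w_4 = 0.067338·5.6158 + -0.000169·22.8913 = 0.3743  (Pfizer)
Σw_i=1.0000  μᵀw=0.1840
σ²=wᵀΣw=λ₁·μ_p+λ₂ = 0.067338·0.184 + -0.000169 = 0.012222 ≈ 0.0122

0.4225  0.2178  -0.0332  0.0186  0.3743


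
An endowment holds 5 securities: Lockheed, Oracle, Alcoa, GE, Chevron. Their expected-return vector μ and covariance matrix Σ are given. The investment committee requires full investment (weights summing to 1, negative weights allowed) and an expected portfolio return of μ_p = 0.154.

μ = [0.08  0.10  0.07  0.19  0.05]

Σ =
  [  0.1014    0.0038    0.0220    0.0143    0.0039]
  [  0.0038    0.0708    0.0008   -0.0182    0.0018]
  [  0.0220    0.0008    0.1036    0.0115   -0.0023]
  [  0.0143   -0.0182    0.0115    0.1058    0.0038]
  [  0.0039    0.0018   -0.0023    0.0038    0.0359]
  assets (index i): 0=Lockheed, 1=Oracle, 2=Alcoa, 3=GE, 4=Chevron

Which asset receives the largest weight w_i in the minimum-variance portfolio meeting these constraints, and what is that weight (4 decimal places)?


GE (0.5814)

p=Σ⁻¹μ = [0.3094  1.8767  0.3980  1.9948  1.0794]
q=Σ⁻¹𝟙 = [5.1983  15.5704  7.9365  9.6312  25.9987]
a=μᵀp=0.673268  b=𝟙ᵀp=5.658329  c=𝟙ᵀq=64.335185  D=ac−b²=11.298128
λ₁=(c·0.154−b)/D = (64.335185·0.154−5.658329)/11.298128 = 0.376106
λ₂=(a−b·0.154)/D = (0.673268−5.658329·0.154)/11.298128 = -0.017535
w* = 0.376106·p + -0.017535·q:
  w_0 = 0.376106·0.3094 + -0.017535·5.1983 = 0.0252  (Lockheed)
  w_1 = 0.376106·1.8767 + -0.017535·15.5704 = 0.4328  (Oracle)
  w_2 = 0.376106·0.3980 + -0.017535·7.9365 = 0.0105  (Alcoa)
  w_3 = 0.376106·1.9948 + -0.017535·9.6312 = 0.5814  (GE)
  w_4 = 0.376106·1.0794 + -0.017535·25.9987 = -0.0499  (Chevron)
Σw_i=1.0000  μᵀw=0.1540
σ²=wᵀΣw=λ₁·μ_p+λ₂ = 0.376106·0.154 + -0.017535 = 0.040385 ≈ 0.0404


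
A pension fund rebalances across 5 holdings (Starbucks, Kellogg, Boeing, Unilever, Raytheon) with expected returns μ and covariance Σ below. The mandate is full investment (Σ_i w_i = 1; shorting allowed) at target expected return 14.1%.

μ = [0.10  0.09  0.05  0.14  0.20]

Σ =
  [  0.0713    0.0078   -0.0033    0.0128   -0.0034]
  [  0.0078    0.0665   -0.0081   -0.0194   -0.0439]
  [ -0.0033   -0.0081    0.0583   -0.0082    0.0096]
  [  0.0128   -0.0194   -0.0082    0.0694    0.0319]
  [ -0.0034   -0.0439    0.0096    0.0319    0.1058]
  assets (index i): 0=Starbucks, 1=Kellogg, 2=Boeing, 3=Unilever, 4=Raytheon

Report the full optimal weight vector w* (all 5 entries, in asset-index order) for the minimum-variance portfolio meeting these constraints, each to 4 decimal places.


x=Σ⁻¹μ = [0.8657  3.7945  1.2095  1.7486  2.8556]
y=Σ⁻¹𝟙 = [9.2513  32.1051  21.8840  16.9159  15.9845]
a=μᵀx=1.304481  b=𝟙ᵀx=10.473935  c=𝟙ᵀy=96.140970  D=ac−b²=15.710777
λ₁=(c·0.141−b)/D = (96.140970·0.141−10.473935)/15.710777 = 0.196167
λ₂=(a−b·0.141)/D = (1.304481−10.473935·0.141)/15.710777 = -0.010970
w* = 0.196167·x + -0.010970·y:
  w_0 = 0.196167·0.8657 + -0.010970·9.2513 = 0.0683  (Starbucks)
  w_1 = 0.196167·3.7945 + -0.010970·32.1051 = 0.3922  (Kellogg)
  w_2 = 0.196167·1.2095 + -0.010970·21.8840 = -0.0028  (Boeing)
  w_3 = 0.196167·1.7486 + -0.010970·16.9159 = 0.1575  (Unilever)
  w_4 = 0.196167·2.8556 + -0.010970·15.9845 = 0.3848  (Raytheon)
Σw_i=1.0000  μᵀw=0.1410
σ²=wᵀΣw=λ₁·μ_p+λ₂ = 0.196167·0.141 + -0.010970 = 0.016690 ≈ 0.0167

0.0683  0.3922  -0.0028  0.1575  0.3848
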